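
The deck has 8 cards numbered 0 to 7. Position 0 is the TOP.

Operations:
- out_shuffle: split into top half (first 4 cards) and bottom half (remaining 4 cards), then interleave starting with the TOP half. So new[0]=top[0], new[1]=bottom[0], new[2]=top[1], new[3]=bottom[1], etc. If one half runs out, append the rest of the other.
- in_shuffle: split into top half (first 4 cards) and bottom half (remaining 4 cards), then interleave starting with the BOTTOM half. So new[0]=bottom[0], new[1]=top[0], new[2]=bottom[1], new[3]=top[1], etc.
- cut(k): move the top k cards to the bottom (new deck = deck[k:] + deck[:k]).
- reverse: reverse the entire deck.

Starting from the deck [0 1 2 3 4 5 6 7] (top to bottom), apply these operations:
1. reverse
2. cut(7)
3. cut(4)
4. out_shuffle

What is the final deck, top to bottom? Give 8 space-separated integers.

After op 1 (reverse): [7 6 5 4 3 2 1 0]
After op 2 (cut(7)): [0 7 6 5 4 3 2 1]
After op 3 (cut(4)): [4 3 2 1 0 7 6 5]
After op 4 (out_shuffle): [4 0 3 7 2 6 1 5]

Answer: 4 0 3 7 2 6 1 5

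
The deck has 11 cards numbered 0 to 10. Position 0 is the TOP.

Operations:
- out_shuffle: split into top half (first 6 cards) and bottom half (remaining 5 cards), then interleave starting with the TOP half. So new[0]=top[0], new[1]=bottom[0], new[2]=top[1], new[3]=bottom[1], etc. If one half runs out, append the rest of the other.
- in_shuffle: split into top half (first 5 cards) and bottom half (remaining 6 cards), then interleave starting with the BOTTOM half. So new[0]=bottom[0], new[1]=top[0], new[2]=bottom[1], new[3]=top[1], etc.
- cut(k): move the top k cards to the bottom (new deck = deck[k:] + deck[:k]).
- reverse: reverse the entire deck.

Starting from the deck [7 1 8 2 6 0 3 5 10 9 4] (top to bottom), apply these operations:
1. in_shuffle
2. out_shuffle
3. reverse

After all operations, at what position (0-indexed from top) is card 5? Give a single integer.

Answer: 2

Derivation:
After op 1 (in_shuffle): [0 7 3 1 5 8 10 2 9 6 4]
After op 2 (out_shuffle): [0 10 7 2 3 9 1 6 5 4 8]
After op 3 (reverse): [8 4 5 6 1 9 3 2 7 10 0]
Card 5 is at position 2.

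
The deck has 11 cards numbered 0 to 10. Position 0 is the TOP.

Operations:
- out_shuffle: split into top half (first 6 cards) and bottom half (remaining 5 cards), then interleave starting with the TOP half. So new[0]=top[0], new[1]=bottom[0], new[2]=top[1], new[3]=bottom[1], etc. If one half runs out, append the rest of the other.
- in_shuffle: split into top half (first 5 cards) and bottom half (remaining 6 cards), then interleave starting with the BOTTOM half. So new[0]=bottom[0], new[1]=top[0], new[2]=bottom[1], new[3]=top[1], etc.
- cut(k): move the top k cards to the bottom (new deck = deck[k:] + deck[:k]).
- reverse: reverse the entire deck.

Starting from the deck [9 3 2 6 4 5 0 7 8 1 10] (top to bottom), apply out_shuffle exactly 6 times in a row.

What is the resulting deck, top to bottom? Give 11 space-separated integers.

After op 1 (out_shuffle): [9 0 3 7 2 8 6 1 4 10 5]
After op 2 (out_shuffle): [9 6 0 1 3 4 7 10 2 5 8]
After op 3 (out_shuffle): [9 7 6 10 0 2 1 5 3 8 4]
After op 4 (out_shuffle): [9 1 7 5 6 3 10 8 0 4 2]
After op 5 (out_shuffle): [9 10 1 8 7 0 5 4 6 2 3]
After op 6 (out_shuffle): [9 5 10 4 1 6 8 2 7 3 0]

Answer: 9 5 10 4 1 6 8 2 7 3 0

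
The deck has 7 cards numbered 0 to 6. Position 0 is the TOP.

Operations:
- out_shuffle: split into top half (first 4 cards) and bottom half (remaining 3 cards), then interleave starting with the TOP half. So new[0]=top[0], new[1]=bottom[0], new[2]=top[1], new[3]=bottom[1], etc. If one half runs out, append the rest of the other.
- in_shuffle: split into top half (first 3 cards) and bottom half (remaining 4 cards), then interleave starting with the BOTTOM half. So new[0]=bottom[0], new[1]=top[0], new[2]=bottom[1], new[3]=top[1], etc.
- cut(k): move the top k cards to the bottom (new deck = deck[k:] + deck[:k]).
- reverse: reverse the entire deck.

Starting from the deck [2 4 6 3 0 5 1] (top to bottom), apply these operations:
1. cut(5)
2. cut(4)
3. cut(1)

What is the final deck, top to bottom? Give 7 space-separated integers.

Answer: 3 0 5 1 2 4 6

Derivation:
After op 1 (cut(5)): [5 1 2 4 6 3 0]
After op 2 (cut(4)): [6 3 0 5 1 2 4]
After op 3 (cut(1)): [3 0 5 1 2 4 6]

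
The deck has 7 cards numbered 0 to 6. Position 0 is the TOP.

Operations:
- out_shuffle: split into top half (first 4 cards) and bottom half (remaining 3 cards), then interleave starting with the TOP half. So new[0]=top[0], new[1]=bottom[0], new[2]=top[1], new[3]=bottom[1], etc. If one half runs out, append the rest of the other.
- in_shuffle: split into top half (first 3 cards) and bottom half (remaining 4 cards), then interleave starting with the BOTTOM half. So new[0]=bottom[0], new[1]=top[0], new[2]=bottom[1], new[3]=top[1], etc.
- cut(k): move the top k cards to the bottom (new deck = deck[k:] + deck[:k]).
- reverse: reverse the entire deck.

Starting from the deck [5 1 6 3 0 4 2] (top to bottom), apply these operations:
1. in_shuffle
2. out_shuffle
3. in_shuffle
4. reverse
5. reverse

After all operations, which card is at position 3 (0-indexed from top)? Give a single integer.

After op 1 (in_shuffle): [3 5 0 1 4 6 2]
After op 2 (out_shuffle): [3 4 5 6 0 2 1]
After op 3 (in_shuffle): [6 3 0 4 2 5 1]
After op 4 (reverse): [1 5 2 4 0 3 6]
After op 5 (reverse): [6 3 0 4 2 5 1]
Position 3: card 4.

Answer: 4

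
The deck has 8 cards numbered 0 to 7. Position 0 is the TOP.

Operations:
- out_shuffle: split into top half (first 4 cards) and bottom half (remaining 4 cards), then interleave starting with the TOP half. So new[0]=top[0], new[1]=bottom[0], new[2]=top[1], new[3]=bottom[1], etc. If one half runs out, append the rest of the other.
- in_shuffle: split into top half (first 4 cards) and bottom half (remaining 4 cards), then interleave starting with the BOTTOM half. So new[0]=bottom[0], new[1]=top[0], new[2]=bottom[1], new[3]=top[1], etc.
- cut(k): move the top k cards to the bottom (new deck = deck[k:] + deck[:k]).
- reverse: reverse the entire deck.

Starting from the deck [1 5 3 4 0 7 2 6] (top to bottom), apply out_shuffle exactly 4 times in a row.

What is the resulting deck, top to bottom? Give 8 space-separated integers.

After op 1 (out_shuffle): [1 0 5 7 3 2 4 6]
After op 2 (out_shuffle): [1 3 0 2 5 4 7 6]
After op 3 (out_shuffle): [1 5 3 4 0 7 2 6]
After op 4 (out_shuffle): [1 0 5 7 3 2 4 6]

Answer: 1 0 5 7 3 2 4 6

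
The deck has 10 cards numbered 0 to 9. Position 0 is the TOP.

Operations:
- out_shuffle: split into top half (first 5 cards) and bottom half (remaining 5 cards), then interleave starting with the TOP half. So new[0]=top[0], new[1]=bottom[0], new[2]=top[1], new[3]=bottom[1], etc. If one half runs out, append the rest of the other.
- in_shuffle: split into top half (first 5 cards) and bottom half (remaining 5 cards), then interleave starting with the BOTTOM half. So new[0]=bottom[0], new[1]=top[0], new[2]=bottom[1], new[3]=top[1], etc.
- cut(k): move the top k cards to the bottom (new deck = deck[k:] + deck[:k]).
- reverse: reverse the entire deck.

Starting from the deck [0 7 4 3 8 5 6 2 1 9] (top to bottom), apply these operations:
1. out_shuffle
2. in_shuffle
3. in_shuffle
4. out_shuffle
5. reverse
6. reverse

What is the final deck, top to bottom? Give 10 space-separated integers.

After op 1 (out_shuffle): [0 5 7 6 4 2 3 1 8 9]
After op 2 (in_shuffle): [2 0 3 5 1 7 8 6 9 4]
After op 3 (in_shuffle): [7 2 8 0 6 3 9 5 4 1]
After op 4 (out_shuffle): [7 3 2 9 8 5 0 4 6 1]
After op 5 (reverse): [1 6 4 0 5 8 9 2 3 7]
After op 6 (reverse): [7 3 2 9 8 5 0 4 6 1]

Answer: 7 3 2 9 8 5 0 4 6 1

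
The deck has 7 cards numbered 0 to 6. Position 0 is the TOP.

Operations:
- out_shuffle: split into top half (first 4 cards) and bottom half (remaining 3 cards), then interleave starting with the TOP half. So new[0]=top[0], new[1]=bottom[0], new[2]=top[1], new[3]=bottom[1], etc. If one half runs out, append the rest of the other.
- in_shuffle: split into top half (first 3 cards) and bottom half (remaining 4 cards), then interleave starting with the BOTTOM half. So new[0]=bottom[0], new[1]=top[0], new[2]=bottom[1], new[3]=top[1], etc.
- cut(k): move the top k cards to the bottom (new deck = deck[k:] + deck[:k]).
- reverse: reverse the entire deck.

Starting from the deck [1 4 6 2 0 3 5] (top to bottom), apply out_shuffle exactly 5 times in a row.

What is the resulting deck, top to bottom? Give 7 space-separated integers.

After op 1 (out_shuffle): [1 0 4 3 6 5 2]
After op 2 (out_shuffle): [1 6 0 5 4 2 3]
After op 3 (out_shuffle): [1 4 6 2 0 3 5]
After op 4 (out_shuffle): [1 0 4 3 6 5 2]
After op 5 (out_shuffle): [1 6 0 5 4 2 3]

Answer: 1 6 0 5 4 2 3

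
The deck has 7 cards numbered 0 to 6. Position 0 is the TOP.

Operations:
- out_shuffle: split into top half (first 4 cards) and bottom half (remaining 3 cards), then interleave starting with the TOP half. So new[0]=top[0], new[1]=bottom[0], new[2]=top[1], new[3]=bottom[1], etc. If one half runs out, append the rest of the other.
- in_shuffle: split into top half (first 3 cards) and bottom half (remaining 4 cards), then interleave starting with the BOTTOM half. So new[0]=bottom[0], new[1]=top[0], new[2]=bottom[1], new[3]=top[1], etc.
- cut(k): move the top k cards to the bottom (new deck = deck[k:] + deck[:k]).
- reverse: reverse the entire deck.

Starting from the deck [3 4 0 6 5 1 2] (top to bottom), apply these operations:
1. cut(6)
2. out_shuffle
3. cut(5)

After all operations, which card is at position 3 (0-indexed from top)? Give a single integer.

Answer: 6

Derivation:
After op 1 (cut(6)): [2 3 4 0 6 5 1]
After op 2 (out_shuffle): [2 6 3 5 4 1 0]
After op 3 (cut(5)): [1 0 2 6 3 5 4]
Position 3: card 6.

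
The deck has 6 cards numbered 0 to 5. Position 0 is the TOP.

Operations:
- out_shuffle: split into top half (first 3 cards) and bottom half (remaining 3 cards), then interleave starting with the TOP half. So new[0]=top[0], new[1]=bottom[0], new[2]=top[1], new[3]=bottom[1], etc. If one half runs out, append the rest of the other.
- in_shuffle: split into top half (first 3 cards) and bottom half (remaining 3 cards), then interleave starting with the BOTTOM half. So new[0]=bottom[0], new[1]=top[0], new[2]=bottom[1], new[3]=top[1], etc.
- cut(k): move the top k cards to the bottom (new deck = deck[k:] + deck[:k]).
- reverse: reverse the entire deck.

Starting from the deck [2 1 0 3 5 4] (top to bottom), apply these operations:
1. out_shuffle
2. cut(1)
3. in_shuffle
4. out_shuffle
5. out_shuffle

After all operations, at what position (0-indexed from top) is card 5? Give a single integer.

Answer: 5

Derivation:
After op 1 (out_shuffle): [2 3 1 5 0 4]
After op 2 (cut(1)): [3 1 5 0 4 2]
After op 3 (in_shuffle): [0 3 4 1 2 5]
After op 4 (out_shuffle): [0 1 3 2 4 5]
After op 5 (out_shuffle): [0 2 1 4 3 5]
Card 5 is at position 5.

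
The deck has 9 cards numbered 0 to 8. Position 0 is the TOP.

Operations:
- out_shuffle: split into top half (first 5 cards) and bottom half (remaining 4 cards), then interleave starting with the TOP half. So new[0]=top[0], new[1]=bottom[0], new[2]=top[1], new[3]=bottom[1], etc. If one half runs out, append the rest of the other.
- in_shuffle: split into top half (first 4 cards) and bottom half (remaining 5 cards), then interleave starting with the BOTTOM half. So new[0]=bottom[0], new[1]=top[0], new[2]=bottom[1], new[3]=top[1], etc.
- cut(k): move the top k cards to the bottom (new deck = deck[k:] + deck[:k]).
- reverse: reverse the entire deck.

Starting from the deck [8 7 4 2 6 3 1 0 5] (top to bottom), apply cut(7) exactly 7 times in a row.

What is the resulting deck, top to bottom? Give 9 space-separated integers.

After op 1 (cut(7)): [0 5 8 7 4 2 6 3 1]
After op 2 (cut(7)): [3 1 0 5 8 7 4 2 6]
After op 3 (cut(7)): [2 6 3 1 0 5 8 7 4]
After op 4 (cut(7)): [7 4 2 6 3 1 0 5 8]
After op 5 (cut(7)): [5 8 7 4 2 6 3 1 0]
After op 6 (cut(7)): [1 0 5 8 7 4 2 6 3]
After op 7 (cut(7)): [6 3 1 0 5 8 7 4 2]

Answer: 6 3 1 0 5 8 7 4 2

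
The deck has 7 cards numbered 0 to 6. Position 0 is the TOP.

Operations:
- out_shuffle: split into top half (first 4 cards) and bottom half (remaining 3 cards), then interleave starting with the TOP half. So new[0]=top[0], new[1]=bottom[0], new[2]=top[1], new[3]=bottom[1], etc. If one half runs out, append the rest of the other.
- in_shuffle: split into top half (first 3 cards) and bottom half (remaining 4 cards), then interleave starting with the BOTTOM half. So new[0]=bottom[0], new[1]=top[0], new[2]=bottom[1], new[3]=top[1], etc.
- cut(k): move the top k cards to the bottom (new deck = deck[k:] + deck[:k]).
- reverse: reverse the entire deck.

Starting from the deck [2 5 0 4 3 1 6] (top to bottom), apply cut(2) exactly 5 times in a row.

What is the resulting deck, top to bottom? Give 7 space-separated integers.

After op 1 (cut(2)): [0 4 3 1 6 2 5]
After op 2 (cut(2)): [3 1 6 2 5 0 4]
After op 3 (cut(2)): [6 2 5 0 4 3 1]
After op 4 (cut(2)): [5 0 4 3 1 6 2]
After op 5 (cut(2)): [4 3 1 6 2 5 0]

Answer: 4 3 1 6 2 5 0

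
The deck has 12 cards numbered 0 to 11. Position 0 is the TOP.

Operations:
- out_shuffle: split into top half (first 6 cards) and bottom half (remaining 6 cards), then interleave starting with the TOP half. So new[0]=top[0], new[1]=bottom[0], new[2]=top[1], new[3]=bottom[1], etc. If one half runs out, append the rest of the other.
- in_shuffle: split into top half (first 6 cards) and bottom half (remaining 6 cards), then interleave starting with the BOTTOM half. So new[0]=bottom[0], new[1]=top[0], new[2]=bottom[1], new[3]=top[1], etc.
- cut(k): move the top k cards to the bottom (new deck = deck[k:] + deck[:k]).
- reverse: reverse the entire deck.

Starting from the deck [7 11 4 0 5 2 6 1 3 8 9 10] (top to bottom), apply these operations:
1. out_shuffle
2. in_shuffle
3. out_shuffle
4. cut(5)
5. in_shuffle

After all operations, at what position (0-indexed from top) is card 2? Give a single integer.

After op 1 (out_shuffle): [7 6 11 1 4 3 0 8 5 9 2 10]
After op 2 (in_shuffle): [0 7 8 6 5 11 9 1 2 4 10 3]
After op 3 (out_shuffle): [0 9 7 1 8 2 6 4 5 10 11 3]
After op 4 (cut(5)): [2 6 4 5 10 11 3 0 9 7 1 8]
After op 5 (in_shuffle): [3 2 0 6 9 4 7 5 1 10 8 11]
Card 2 is at position 1.

Answer: 1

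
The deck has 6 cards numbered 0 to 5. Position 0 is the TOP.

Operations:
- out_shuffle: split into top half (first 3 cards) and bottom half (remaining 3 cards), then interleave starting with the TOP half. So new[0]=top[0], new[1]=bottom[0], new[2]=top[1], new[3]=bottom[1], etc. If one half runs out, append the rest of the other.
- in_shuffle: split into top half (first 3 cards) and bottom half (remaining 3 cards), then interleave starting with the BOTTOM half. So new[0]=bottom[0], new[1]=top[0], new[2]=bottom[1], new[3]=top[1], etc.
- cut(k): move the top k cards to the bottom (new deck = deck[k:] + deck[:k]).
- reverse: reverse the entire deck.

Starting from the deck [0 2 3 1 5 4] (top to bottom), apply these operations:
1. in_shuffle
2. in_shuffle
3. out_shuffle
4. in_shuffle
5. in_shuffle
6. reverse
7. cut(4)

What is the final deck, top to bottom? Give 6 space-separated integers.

Answer: 3 0 4 1 2 5

Derivation:
After op 1 (in_shuffle): [1 0 5 2 4 3]
After op 2 (in_shuffle): [2 1 4 0 3 5]
After op 3 (out_shuffle): [2 0 1 3 4 5]
After op 4 (in_shuffle): [3 2 4 0 5 1]
After op 5 (in_shuffle): [0 3 5 2 1 4]
After op 6 (reverse): [4 1 2 5 3 0]
After op 7 (cut(4)): [3 0 4 1 2 5]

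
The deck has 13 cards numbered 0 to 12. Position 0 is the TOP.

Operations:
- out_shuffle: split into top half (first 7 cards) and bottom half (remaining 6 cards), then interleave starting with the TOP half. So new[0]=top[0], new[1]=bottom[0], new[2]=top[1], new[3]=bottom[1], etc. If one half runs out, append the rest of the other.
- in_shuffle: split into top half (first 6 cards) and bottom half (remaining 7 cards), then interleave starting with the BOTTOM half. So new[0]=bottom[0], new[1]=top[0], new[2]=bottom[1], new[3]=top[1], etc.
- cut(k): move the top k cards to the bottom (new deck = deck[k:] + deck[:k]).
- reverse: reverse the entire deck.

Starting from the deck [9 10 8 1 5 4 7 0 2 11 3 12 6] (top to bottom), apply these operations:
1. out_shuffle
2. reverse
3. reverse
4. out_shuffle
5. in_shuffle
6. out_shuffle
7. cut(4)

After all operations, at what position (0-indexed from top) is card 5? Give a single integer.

Answer: 10

Derivation:
After op 1 (out_shuffle): [9 0 10 2 8 11 1 3 5 12 4 6 7]
After op 2 (reverse): [7 6 4 12 5 3 1 11 8 2 10 0 9]
After op 3 (reverse): [9 0 10 2 8 11 1 3 5 12 4 6 7]
After op 4 (out_shuffle): [9 3 0 5 10 12 2 4 8 6 11 7 1]
After op 5 (in_shuffle): [2 9 4 3 8 0 6 5 11 10 7 12 1]
After op 6 (out_shuffle): [2 5 9 11 4 10 3 7 8 12 0 1 6]
After op 7 (cut(4)): [4 10 3 7 8 12 0 1 6 2 5 9 11]
Card 5 is at position 10.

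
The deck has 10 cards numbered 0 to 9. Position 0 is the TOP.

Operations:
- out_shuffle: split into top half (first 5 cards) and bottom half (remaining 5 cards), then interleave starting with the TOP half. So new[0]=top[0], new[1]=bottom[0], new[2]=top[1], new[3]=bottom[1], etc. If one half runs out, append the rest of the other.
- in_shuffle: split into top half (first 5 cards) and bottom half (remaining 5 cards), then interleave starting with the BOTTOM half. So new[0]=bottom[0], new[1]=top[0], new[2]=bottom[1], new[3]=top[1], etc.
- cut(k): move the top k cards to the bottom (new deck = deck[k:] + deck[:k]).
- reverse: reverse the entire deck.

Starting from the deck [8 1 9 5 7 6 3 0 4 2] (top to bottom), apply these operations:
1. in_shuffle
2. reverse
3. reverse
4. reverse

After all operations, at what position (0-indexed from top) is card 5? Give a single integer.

Answer: 2

Derivation:
After op 1 (in_shuffle): [6 8 3 1 0 9 4 5 2 7]
After op 2 (reverse): [7 2 5 4 9 0 1 3 8 6]
After op 3 (reverse): [6 8 3 1 0 9 4 5 2 7]
After op 4 (reverse): [7 2 5 4 9 0 1 3 8 6]
Card 5 is at position 2.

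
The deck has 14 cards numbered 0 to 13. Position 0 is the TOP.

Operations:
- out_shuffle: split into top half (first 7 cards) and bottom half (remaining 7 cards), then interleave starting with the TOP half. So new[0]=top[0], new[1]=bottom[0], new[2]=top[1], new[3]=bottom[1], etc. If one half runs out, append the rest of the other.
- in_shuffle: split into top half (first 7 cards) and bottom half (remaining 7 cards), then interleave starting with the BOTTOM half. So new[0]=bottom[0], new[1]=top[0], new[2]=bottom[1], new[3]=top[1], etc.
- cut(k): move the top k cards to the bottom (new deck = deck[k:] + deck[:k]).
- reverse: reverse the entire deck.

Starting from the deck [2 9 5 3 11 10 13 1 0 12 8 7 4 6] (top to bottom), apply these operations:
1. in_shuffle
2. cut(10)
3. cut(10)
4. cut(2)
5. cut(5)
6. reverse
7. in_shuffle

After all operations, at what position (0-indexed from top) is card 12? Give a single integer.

Answer: 2

Derivation:
After op 1 (in_shuffle): [1 2 0 9 12 5 8 3 7 11 4 10 6 13]
After op 2 (cut(10)): [4 10 6 13 1 2 0 9 12 5 8 3 7 11]
After op 3 (cut(10)): [8 3 7 11 4 10 6 13 1 2 0 9 12 5]
After op 4 (cut(2)): [7 11 4 10 6 13 1 2 0 9 12 5 8 3]
After op 5 (cut(5)): [13 1 2 0 9 12 5 8 3 7 11 4 10 6]
After op 6 (reverse): [6 10 4 11 7 3 8 5 12 9 0 2 1 13]
After op 7 (in_shuffle): [5 6 12 10 9 4 0 11 2 7 1 3 13 8]
Card 12 is at position 2.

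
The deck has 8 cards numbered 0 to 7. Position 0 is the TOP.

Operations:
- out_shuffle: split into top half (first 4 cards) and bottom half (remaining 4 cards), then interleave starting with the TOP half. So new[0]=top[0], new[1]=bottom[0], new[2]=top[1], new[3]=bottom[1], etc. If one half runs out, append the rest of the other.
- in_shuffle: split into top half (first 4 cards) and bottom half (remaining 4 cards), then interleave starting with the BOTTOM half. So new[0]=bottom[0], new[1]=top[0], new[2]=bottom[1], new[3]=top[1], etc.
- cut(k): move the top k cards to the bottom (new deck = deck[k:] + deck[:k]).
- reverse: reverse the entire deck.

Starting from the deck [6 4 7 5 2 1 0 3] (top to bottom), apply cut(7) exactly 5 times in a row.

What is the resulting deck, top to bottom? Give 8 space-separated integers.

Answer: 5 2 1 0 3 6 4 7

Derivation:
After op 1 (cut(7)): [3 6 4 7 5 2 1 0]
After op 2 (cut(7)): [0 3 6 4 7 5 2 1]
After op 3 (cut(7)): [1 0 3 6 4 7 5 2]
After op 4 (cut(7)): [2 1 0 3 6 4 7 5]
After op 5 (cut(7)): [5 2 1 0 3 6 4 7]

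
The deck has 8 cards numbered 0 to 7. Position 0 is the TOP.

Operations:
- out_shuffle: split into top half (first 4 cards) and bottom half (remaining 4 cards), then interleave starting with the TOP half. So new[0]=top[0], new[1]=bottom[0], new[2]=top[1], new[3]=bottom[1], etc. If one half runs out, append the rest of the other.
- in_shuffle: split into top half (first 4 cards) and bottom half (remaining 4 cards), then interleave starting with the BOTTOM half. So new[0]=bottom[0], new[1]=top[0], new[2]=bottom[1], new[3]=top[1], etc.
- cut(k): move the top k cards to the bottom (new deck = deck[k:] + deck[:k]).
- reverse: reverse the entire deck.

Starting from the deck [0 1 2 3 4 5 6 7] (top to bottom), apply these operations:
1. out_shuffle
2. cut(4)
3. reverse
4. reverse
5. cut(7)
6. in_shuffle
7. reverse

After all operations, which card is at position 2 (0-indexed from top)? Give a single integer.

After op 1 (out_shuffle): [0 4 1 5 2 6 3 7]
After op 2 (cut(4)): [2 6 3 7 0 4 1 5]
After op 3 (reverse): [5 1 4 0 7 3 6 2]
After op 4 (reverse): [2 6 3 7 0 4 1 5]
After op 5 (cut(7)): [5 2 6 3 7 0 4 1]
After op 6 (in_shuffle): [7 5 0 2 4 6 1 3]
After op 7 (reverse): [3 1 6 4 2 0 5 7]
Position 2: card 6.

Answer: 6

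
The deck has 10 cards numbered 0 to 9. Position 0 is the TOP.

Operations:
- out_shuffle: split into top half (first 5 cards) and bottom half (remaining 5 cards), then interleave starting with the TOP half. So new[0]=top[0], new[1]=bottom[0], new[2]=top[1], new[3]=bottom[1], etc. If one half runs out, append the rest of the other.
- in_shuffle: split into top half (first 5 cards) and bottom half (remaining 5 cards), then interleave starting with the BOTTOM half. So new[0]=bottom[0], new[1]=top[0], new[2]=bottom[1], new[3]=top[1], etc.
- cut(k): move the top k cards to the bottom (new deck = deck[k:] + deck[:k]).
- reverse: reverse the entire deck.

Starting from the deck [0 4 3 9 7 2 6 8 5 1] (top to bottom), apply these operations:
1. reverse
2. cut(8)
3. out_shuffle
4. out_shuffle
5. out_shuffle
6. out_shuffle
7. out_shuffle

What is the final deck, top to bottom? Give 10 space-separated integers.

After op 1 (reverse): [1 5 8 6 2 7 9 3 4 0]
After op 2 (cut(8)): [4 0 1 5 8 6 2 7 9 3]
After op 3 (out_shuffle): [4 6 0 2 1 7 5 9 8 3]
After op 4 (out_shuffle): [4 7 6 5 0 9 2 8 1 3]
After op 5 (out_shuffle): [4 9 7 2 6 8 5 1 0 3]
After op 6 (out_shuffle): [4 8 9 5 7 1 2 0 6 3]
After op 7 (out_shuffle): [4 1 8 2 9 0 5 6 7 3]

Answer: 4 1 8 2 9 0 5 6 7 3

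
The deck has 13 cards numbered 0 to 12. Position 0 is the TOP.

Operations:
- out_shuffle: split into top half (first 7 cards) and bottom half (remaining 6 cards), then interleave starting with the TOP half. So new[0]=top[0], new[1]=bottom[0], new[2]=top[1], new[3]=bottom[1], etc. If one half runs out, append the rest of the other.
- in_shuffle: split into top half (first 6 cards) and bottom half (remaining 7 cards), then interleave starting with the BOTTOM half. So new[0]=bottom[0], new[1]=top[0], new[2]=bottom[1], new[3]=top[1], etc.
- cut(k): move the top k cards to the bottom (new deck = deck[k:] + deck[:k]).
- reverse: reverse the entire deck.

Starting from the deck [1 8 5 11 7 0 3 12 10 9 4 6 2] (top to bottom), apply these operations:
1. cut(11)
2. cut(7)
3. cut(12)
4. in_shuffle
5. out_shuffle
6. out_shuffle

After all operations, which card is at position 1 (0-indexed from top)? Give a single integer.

After op 1 (cut(11)): [6 2 1 8 5 11 7 0 3 12 10 9 4]
After op 2 (cut(7)): [0 3 12 10 9 4 6 2 1 8 5 11 7]
After op 3 (cut(12)): [7 0 3 12 10 9 4 6 2 1 8 5 11]
After op 4 (in_shuffle): [4 7 6 0 2 3 1 12 8 10 5 9 11]
After op 5 (out_shuffle): [4 12 7 8 6 10 0 5 2 9 3 11 1]
After op 6 (out_shuffle): [4 5 12 2 7 9 8 3 6 11 10 1 0]
Position 1: card 5.

Answer: 5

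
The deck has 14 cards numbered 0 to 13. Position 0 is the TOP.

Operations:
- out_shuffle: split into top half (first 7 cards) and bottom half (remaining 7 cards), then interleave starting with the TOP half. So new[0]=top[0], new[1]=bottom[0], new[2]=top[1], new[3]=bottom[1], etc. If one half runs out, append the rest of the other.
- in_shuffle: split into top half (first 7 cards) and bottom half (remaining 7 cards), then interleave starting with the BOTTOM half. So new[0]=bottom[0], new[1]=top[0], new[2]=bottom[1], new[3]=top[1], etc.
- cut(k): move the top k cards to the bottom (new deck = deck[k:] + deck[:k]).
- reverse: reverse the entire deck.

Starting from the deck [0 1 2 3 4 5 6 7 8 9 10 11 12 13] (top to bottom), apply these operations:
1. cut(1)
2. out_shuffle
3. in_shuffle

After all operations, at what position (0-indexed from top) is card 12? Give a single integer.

After op 1 (cut(1)): [1 2 3 4 5 6 7 8 9 10 11 12 13 0]
After op 2 (out_shuffle): [1 8 2 9 3 10 4 11 5 12 6 13 7 0]
After op 3 (in_shuffle): [11 1 5 8 12 2 6 9 13 3 7 10 0 4]
Card 12 is at position 4.

Answer: 4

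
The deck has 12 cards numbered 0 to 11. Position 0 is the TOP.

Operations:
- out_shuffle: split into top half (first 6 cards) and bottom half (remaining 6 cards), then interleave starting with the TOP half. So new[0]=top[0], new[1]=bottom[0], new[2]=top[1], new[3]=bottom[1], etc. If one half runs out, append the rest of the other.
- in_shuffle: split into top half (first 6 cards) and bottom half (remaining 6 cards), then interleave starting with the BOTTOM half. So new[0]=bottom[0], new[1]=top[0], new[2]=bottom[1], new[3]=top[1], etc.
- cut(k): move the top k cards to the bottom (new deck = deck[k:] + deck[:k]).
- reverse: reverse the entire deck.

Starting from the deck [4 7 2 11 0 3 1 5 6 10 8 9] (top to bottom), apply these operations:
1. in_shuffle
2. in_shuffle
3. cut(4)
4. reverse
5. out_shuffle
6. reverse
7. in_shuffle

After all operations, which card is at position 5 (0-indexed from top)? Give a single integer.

Answer: 5

Derivation:
After op 1 (in_shuffle): [1 4 5 7 6 2 10 11 8 0 9 3]
After op 2 (in_shuffle): [10 1 11 4 8 5 0 7 9 6 3 2]
After op 3 (cut(4)): [8 5 0 7 9 6 3 2 10 1 11 4]
After op 4 (reverse): [4 11 1 10 2 3 6 9 7 0 5 8]
After op 5 (out_shuffle): [4 6 11 9 1 7 10 0 2 5 3 8]
After op 6 (reverse): [8 3 5 2 0 10 7 1 9 11 6 4]
After op 7 (in_shuffle): [7 8 1 3 9 5 11 2 6 0 4 10]
Position 5: card 5.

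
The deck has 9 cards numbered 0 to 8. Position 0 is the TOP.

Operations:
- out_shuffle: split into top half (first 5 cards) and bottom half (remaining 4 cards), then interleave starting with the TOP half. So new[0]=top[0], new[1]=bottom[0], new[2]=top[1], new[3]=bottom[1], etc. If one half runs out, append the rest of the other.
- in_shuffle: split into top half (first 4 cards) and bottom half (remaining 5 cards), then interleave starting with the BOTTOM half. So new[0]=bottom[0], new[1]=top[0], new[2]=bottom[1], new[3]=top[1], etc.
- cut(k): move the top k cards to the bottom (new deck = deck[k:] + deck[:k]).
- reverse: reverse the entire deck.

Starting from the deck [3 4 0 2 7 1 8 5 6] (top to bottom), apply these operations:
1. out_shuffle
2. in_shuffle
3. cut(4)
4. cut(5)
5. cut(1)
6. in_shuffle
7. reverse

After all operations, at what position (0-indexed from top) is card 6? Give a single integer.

After op 1 (out_shuffle): [3 1 4 8 0 5 2 6 7]
After op 2 (in_shuffle): [0 3 5 1 2 4 6 8 7]
After op 3 (cut(4)): [2 4 6 8 7 0 3 5 1]
After op 4 (cut(5)): [0 3 5 1 2 4 6 8 7]
After op 5 (cut(1)): [3 5 1 2 4 6 8 7 0]
After op 6 (in_shuffle): [4 3 6 5 8 1 7 2 0]
After op 7 (reverse): [0 2 7 1 8 5 6 3 4]
Card 6 is at position 6.

Answer: 6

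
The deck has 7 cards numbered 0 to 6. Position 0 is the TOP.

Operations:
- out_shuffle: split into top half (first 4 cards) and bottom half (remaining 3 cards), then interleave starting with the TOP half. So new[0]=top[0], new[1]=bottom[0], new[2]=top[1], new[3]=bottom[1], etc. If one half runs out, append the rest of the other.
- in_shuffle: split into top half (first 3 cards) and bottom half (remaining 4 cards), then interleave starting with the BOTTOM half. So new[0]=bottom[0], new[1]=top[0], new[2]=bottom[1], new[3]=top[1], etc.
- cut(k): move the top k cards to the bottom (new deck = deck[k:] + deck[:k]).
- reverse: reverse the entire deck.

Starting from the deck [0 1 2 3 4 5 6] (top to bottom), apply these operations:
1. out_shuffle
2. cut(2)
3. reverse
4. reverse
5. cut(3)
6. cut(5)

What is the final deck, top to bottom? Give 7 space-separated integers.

Answer: 5 2 6 3 0 4 1

Derivation:
After op 1 (out_shuffle): [0 4 1 5 2 6 3]
After op 2 (cut(2)): [1 5 2 6 3 0 4]
After op 3 (reverse): [4 0 3 6 2 5 1]
After op 4 (reverse): [1 5 2 6 3 0 4]
After op 5 (cut(3)): [6 3 0 4 1 5 2]
After op 6 (cut(5)): [5 2 6 3 0 4 1]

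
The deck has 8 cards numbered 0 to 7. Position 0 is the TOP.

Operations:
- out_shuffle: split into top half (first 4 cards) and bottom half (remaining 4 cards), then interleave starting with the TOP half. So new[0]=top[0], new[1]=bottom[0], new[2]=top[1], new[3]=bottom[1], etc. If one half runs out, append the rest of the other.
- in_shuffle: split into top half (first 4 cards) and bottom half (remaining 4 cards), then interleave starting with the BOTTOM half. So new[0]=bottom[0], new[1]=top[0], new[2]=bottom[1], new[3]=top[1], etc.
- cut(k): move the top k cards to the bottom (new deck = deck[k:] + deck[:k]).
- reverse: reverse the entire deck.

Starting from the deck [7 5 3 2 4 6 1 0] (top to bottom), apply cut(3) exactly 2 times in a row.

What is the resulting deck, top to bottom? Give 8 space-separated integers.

After op 1 (cut(3)): [2 4 6 1 0 7 5 3]
After op 2 (cut(3)): [1 0 7 5 3 2 4 6]

Answer: 1 0 7 5 3 2 4 6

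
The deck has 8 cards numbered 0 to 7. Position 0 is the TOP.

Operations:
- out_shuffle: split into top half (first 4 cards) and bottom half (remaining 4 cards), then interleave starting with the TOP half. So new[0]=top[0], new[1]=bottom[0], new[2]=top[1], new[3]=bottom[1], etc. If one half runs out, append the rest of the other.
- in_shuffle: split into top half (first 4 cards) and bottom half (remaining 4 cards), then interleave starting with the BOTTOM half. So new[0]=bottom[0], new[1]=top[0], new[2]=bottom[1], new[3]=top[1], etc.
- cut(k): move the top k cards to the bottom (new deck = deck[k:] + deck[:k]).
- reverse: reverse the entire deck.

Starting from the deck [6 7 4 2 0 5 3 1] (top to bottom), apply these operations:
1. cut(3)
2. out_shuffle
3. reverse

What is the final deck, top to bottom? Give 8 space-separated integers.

After op 1 (cut(3)): [2 0 5 3 1 6 7 4]
After op 2 (out_shuffle): [2 1 0 6 5 7 3 4]
After op 3 (reverse): [4 3 7 5 6 0 1 2]

Answer: 4 3 7 5 6 0 1 2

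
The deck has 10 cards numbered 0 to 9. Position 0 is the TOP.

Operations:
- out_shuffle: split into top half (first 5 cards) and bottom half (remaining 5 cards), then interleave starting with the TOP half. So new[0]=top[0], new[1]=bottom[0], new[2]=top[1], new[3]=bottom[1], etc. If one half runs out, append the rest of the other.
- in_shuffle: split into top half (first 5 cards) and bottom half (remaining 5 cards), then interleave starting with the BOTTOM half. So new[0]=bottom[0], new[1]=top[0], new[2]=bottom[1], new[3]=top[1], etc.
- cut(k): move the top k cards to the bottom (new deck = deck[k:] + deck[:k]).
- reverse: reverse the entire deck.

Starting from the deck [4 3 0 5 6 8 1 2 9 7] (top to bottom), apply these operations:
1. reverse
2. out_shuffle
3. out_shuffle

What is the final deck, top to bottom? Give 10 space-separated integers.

After op 1 (reverse): [7 9 2 1 8 6 5 0 3 4]
After op 2 (out_shuffle): [7 6 9 5 2 0 1 3 8 4]
After op 3 (out_shuffle): [7 0 6 1 9 3 5 8 2 4]

Answer: 7 0 6 1 9 3 5 8 2 4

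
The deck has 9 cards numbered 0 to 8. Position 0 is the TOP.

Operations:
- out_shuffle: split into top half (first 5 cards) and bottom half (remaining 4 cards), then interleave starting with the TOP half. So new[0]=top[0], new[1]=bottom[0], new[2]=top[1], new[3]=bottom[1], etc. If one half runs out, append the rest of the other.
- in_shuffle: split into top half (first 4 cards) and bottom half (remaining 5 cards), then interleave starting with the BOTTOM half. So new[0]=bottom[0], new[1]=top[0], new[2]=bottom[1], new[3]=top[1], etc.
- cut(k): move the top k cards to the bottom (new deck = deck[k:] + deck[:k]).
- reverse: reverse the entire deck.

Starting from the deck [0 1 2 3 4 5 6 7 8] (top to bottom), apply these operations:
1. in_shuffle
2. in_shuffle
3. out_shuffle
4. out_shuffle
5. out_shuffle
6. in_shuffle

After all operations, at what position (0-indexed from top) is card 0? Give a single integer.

Answer: 4

Derivation:
After op 1 (in_shuffle): [4 0 5 1 6 2 7 3 8]
After op 2 (in_shuffle): [6 4 2 0 7 5 3 1 8]
After op 3 (out_shuffle): [6 5 4 3 2 1 0 8 7]
After op 4 (out_shuffle): [6 1 5 0 4 8 3 7 2]
After op 5 (out_shuffle): [6 8 1 3 5 7 0 2 4]
After op 6 (in_shuffle): [5 6 7 8 0 1 2 3 4]
Card 0 is at position 4.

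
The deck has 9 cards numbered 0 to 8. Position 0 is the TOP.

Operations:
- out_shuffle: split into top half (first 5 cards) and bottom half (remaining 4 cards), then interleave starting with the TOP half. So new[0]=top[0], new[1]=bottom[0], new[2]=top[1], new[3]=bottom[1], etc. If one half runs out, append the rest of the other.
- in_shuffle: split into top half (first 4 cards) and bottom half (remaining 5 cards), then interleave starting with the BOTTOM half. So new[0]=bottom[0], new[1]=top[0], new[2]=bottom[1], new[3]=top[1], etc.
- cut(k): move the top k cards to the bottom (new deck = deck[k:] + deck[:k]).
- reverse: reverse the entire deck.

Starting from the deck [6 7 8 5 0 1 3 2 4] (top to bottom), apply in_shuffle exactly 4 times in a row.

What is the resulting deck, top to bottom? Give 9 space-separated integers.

Answer: 5 2 8 3 7 1 6 0 4

Derivation:
After op 1 (in_shuffle): [0 6 1 7 3 8 2 5 4]
After op 2 (in_shuffle): [3 0 8 6 2 1 5 7 4]
After op 3 (in_shuffle): [2 3 1 0 5 8 7 6 4]
After op 4 (in_shuffle): [5 2 8 3 7 1 6 0 4]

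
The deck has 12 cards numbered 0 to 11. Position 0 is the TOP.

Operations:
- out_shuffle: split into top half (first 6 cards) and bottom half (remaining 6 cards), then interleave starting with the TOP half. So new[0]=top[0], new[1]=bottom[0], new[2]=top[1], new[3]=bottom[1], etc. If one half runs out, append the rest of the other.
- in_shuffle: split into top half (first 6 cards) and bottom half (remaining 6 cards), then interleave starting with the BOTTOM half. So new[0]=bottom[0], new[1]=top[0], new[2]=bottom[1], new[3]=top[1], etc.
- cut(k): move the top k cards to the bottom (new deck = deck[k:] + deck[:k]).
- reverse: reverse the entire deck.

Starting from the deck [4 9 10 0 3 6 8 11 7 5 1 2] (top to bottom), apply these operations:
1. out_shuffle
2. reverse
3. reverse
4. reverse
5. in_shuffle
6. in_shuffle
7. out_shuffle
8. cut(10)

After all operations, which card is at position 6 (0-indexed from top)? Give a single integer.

After op 1 (out_shuffle): [4 8 9 11 10 7 0 5 3 1 6 2]
After op 2 (reverse): [2 6 1 3 5 0 7 10 11 9 8 4]
After op 3 (reverse): [4 8 9 11 10 7 0 5 3 1 6 2]
After op 4 (reverse): [2 6 1 3 5 0 7 10 11 9 8 4]
After op 5 (in_shuffle): [7 2 10 6 11 1 9 3 8 5 4 0]
After op 6 (in_shuffle): [9 7 3 2 8 10 5 6 4 11 0 1]
After op 7 (out_shuffle): [9 5 7 6 3 4 2 11 8 0 10 1]
After op 8 (cut(10)): [10 1 9 5 7 6 3 4 2 11 8 0]
Position 6: card 3.

Answer: 3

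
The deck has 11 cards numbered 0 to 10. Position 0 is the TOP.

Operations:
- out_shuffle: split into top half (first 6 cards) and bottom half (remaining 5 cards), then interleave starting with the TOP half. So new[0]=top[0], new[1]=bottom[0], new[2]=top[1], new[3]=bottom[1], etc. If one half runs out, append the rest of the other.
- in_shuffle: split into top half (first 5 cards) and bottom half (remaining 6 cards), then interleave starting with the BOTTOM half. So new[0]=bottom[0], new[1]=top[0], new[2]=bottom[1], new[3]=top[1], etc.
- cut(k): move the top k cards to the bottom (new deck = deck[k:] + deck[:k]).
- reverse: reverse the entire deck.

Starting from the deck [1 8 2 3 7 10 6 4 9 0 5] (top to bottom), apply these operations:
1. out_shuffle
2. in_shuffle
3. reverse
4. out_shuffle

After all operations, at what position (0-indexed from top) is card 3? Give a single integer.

After op 1 (out_shuffle): [1 6 8 4 2 9 3 0 7 5 10]
After op 2 (in_shuffle): [9 1 3 6 0 8 7 4 5 2 10]
After op 3 (reverse): [10 2 5 4 7 8 0 6 3 1 9]
After op 4 (out_shuffle): [10 0 2 6 5 3 4 1 7 9 8]
Card 3 is at position 5.

Answer: 5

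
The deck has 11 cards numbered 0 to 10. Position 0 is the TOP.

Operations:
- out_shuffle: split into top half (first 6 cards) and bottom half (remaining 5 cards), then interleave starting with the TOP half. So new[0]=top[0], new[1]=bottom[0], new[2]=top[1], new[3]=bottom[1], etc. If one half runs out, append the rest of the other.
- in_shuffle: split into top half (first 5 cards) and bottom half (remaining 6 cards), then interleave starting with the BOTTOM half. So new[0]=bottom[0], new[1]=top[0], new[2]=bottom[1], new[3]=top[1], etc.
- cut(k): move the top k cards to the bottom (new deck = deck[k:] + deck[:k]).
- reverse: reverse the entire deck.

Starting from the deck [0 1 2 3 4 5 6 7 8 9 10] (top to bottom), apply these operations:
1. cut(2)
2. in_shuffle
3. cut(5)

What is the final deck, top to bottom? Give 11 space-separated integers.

After op 1 (cut(2)): [2 3 4 5 6 7 8 9 10 0 1]
After op 2 (in_shuffle): [7 2 8 3 9 4 10 5 0 6 1]
After op 3 (cut(5)): [4 10 5 0 6 1 7 2 8 3 9]

Answer: 4 10 5 0 6 1 7 2 8 3 9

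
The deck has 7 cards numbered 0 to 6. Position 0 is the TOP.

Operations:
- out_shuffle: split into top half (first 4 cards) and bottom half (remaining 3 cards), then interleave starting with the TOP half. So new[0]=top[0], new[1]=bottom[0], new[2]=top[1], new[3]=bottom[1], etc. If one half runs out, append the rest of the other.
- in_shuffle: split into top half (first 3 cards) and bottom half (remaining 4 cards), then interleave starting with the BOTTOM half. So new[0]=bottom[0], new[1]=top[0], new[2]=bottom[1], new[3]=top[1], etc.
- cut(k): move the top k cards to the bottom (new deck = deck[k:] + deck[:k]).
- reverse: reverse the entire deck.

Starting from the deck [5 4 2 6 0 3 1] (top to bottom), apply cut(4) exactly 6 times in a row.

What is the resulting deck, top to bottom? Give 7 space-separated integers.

After op 1 (cut(4)): [0 3 1 5 4 2 6]
After op 2 (cut(4)): [4 2 6 0 3 1 5]
After op 3 (cut(4)): [3 1 5 4 2 6 0]
After op 4 (cut(4)): [2 6 0 3 1 5 4]
After op 5 (cut(4)): [1 5 4 2 6 0 3]
After op 6 (cut(4)): [6 0 3 1 5 4 2]

Answer: 6 0 3 1 5 4 2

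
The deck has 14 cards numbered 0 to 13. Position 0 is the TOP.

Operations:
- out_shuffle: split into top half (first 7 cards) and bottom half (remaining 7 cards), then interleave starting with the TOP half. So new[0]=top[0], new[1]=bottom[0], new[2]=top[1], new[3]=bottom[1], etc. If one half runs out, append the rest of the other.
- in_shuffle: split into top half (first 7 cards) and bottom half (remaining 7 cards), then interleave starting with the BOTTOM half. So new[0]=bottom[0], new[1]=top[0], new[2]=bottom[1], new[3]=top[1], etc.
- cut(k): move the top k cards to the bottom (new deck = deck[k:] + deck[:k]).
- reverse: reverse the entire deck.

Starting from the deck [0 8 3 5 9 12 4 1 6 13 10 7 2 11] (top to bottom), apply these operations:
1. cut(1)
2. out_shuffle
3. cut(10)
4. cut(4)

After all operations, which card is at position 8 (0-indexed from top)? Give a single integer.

Answer: 12

Derivation:
After op 1 (cut(1)): [8 3 5 9 12 4 1 6 13 10 7 2 11 0]
After op 2 (out_shuffle): [8 6 3 13 5 10 9 7 12 2 4 11 1 0]
After op 3 (cut(10)): [4 11 1 0 8 6 3 13 5 10 9 7 12 2]
After op 4 (cut(4)): [8 6 3 13 5 10 9 7 12 2 4 11 1 0]
Position 8: card 12.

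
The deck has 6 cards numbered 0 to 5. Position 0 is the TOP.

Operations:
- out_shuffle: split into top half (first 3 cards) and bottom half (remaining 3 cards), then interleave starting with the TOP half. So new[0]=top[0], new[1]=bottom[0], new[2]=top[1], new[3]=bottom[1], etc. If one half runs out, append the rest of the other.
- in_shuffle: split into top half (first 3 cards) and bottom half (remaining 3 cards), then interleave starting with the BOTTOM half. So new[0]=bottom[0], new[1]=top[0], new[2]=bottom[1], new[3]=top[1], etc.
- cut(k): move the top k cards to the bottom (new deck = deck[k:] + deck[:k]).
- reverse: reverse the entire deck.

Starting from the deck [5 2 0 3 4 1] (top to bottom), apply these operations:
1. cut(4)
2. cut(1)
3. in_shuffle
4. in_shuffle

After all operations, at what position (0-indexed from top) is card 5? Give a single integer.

Answer: 0

Derivation:
After op 1 (cut(4)): [4 1 5 2 0 3]
After op 2 (cut(1)): [1 5 2 0 3 4]
After op 3 (in_shuffle): [0 1 3 5 4 2]
After op 4 (in_shuffle): [5 0 4 1 2 3]
Card 5 is at position 0.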